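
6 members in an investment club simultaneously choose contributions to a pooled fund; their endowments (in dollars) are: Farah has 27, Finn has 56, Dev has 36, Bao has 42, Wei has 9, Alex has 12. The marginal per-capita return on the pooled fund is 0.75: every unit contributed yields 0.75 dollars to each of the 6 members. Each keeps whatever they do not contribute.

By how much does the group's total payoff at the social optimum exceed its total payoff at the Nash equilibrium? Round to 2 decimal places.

The private return per contributed unit is 0.75 < 1 for everyone, so the Nash equilibrium is zero contribution and the group total is Σ E_j = 27 + 56 + 36 + 42 + 9 + 12 = 182.
Each contributed unit returns 4.500 to the group, so the social optimum is full contribution by everyone: group total = 4.500 × 182 = 819.00.
Efficiency loss = (4.500 − 1) × 182 = 637.00.

637.00 dollars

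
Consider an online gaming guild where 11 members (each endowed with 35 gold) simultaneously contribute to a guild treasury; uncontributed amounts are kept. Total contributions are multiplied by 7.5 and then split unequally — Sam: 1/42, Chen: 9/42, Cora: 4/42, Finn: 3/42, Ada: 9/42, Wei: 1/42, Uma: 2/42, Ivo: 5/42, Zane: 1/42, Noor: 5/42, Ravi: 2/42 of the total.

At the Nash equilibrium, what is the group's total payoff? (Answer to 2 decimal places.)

Player j's private return per contributed unit is 7.5 × (j's share). Contributing is weakly dominant for j when that share is at least 1/7.5 = 0.1333, and contributing 0 is dominant otherwise.
The shares above 0.1333 belong to Chen and Ada, contributing 35 each; the remaining 9 contribute 0. Total contributed: 70.
The guild treasury pays out 7.5 × 70 = 525.00 in total (split across the unequal shares, but the aggregate is all that matters for the group sum).
The 9 free-riders keep 35 each, adding 315. Group total = 315 + 525.00 = 840.00.

840.00 gold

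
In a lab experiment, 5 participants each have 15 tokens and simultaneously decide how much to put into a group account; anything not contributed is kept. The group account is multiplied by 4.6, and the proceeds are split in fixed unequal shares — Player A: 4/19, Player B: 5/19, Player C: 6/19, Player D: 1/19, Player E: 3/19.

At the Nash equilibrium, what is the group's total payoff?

183.00 tokens

For player j, contributing a unit is worthwhile iff 4.6 × (j's share) ≥ 1, i.e. iff j's share is at least 0.2174.
Player B and Player C are above the threshold, contributing 15 each; the remaining 3 contribute 0. Total contributed: 30.
The group account pays out 4.6 × 30 = 138.00 in total (split across the unequal shares, but the aggregate is all that matters for the group sum).
The 3 free-riders keep 15 each, adding 45. Group total = 45 + 138.00 = 183.00.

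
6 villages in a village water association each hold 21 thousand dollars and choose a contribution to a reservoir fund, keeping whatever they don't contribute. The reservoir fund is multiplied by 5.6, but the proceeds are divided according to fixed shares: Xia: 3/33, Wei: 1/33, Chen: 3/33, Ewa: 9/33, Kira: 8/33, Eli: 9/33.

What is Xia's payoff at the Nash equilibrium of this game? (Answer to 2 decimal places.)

53.07 thousand dollars

Each unit j contributes comes back to j as 5.6 × (j's share), so j prefers to contribute only if that share exceeds 1/5.6 = 0.1786; otherwise keeping the unit dominates.
Ewa, Kira and Eli clear that bar, contributing 21 each; the remaining 3 contribute 0. Total contributed: 63.
Xia keeps 21 and receives 5.6 × 63 × 3/33 = 32.07 from the reservoir fund, for a payoff of 53.07.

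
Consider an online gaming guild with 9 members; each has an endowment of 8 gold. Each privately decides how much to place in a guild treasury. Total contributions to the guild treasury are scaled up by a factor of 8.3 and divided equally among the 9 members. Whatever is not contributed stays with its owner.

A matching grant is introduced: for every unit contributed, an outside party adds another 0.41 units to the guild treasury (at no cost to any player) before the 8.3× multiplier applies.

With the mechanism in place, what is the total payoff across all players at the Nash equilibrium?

842.62 gold

The effective private return per unit is now 8.3 × 1.41 / 9 = 1.3003 > 1, so every player's dominant strategy flips to full contribution.
At the Nash equilibrium everyone contributes 8. Group total payoff = 8.3 × 1.41 × 72 = 842.62.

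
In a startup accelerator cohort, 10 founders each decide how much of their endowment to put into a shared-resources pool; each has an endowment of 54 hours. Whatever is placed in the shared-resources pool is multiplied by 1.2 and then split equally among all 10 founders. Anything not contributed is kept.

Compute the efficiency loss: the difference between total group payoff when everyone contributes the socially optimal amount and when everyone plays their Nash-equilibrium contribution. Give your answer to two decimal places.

Each contributed unit returns 1.2/10 = 0.1200 to its contributor — below 1 — so contributing 0 is dominant for every player. At the Nash equilibrium everyone keeps their 54, and the group total is 10 × 54 = 540.
Each contributed unit returns 1.200 to the group as a whole (0.1200 to each of 10 players), which exceeds 1, so the social optimum is full contribution: group total = 1.200 × 540 = 648.00.
Efficiency loss = 648.00 − 540 = 108.00.

108.00 hours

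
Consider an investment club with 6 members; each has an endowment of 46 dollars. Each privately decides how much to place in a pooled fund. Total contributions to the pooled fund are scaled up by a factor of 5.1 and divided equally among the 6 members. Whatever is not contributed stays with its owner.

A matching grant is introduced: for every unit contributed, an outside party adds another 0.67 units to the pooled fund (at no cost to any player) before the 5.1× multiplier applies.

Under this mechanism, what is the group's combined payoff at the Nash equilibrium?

2350.69 dollars

Under the mechanism each unit contributed yields 5.1 × 1.67 / 6 = 1.4195 back to its contributor per unit of net cost, which exceeds 1, making full contribution the dominant choice for everyone.
So the Nash equilibrium is full contribution by all 6; the group earns 5.1 × 1.67 × 276 = 2350.69.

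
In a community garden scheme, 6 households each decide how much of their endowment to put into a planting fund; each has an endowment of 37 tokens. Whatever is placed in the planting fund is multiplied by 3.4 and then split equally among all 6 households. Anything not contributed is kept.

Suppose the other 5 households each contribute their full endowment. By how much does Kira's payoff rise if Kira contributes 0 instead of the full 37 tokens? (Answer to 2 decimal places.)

Switching from a contribution of 37 to 0 lets Kira keep an extra 37 tokens, but lowers the planting fund by 37, which costs Kira their own share of that drop: 3.4/6 × 37 = 20.97.
Net gain = 37 − 20.97 = 16.03. The private return per contributed unit (0.5667) is below 1, so free-riding is indeed the best response regardless of what the others do.

16.03 tokens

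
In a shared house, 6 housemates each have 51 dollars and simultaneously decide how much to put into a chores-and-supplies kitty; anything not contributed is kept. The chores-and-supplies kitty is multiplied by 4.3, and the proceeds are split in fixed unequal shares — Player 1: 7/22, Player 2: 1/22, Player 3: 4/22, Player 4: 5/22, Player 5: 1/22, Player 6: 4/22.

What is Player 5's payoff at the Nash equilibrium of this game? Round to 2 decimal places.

60.97 dollars

For player j, contributing a unit is worthwhile iff 4.3 × (j's share) ≥ 1, i.e. iff j's share is at least 0.2326.
The only share above 0.2326 is Player 1's 7/22, contributing 51; the remaining 5 contribute 0. Total contributed: 51.
Player 5 keeps 51 and receives 4.3 × 51 × 1/22 = 9.97 from the chores-and-supplies kitty, for a payoff of 60.97.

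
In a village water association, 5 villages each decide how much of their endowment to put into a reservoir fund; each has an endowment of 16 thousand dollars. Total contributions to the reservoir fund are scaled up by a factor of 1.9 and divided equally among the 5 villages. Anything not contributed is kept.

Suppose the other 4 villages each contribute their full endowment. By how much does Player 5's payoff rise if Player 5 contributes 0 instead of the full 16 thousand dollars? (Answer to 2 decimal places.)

9.92 thousand dollars

Switching from a contribution of 16 to 0 lets Player 5 keep an extra 16 thousand dollars, but lowers the reservoir fund by 16, which costs Player 5 their own share of that drop: 1.9/5 × 16 = 6.08.
Net gain = 16 − 6.08 = 9.92. The private return per contributed unit (0.3800) is below 1, so free-riding is indeed the best response regardless of what the others do.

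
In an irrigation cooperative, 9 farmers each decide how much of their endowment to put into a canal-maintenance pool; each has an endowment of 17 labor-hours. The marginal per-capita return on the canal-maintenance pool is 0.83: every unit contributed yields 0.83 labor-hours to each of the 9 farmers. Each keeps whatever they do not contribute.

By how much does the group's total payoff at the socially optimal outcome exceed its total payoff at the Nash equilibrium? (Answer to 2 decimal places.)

989.91 labor-hours

The private return per contributed unit is 0.83 < 1, so contributing 0 is dominant for every player. At the Nash equilibrium everyone keeps their 17, and the group total is 9 × 17 = 153.
Each contributed unit returns 7.470 to the group as a whole (0.83 to each of 9 players), which exceeds 1, so the social optimum is full contribution: group total = 7.470 × 153 = 1142.91.
Efficiency loss = 1142.91 − 153 = 989.91.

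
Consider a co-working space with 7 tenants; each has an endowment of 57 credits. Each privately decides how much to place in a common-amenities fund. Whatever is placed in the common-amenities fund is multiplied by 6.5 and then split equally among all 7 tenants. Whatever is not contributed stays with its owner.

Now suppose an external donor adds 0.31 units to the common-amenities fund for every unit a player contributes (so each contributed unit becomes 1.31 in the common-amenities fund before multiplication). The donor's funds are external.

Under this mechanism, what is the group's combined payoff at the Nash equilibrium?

3397.49 credits

The effective private return per unit is now 6.5 × 1.31 / 7 = 1.2164 > 1, so every player's dominant strategy flips to full contribution.
So the Nash equilibrium is full contribution by all 7; the group earns 6.5 × 1.31 × 399 = 3397.49.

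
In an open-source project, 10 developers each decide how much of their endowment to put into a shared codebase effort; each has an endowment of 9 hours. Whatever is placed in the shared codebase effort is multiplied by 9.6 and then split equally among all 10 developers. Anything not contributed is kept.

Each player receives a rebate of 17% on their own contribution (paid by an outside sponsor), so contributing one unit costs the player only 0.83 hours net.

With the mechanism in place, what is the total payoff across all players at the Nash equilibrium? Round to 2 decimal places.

879.30 hours

Under the mechanism each unit contributed yields (9.6/10) / 0.83 = 1.1566 back to its contributor per unit of net cost, which exceeds 1, making full contribution the dominant choice for everyone.
So the Nash equilibrium is full contribution by all 10; the group earns 10 × (9 × 0.17 + 9.6 × 9) = 879.30.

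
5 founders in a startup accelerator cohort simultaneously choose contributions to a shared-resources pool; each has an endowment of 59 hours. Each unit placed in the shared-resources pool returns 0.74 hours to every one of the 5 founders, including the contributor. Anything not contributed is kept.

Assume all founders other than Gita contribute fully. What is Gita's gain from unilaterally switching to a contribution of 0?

Switching from a contribution of 59 to 0 lets Gita keep an extra 59 hours, but lowers the shared-resources pool by 59, which costs Gita their own share of that drop: 0.74 × 59 = 43.66.
Net gain = 59 − 43.66 = 15.34. The private return per contributed unit (0.74) is below 1, so free-riding is indeed the best response regardless of what the others do.

15.34 hours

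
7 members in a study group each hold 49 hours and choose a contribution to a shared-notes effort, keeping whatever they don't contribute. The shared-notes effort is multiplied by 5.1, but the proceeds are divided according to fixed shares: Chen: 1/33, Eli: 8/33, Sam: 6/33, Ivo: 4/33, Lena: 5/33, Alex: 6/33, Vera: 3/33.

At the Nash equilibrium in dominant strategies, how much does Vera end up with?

Player j's private return per contributed unit is 5.1 × (j's share). Contributing is weakly dominant for j when that share is at least 1/5.1 = 0.1961, and contributing 0 is dominant otherwise.
Only Eli (8/33) clears that bar, contributing 49; the remaining 6 contribute 0. Total contributed: 49.
Vera keeps 49 and receives 5.1 × 49 × 3/33 = 22.72 from the shared-notes effort, for a payoff of 71.72.

71.72 hours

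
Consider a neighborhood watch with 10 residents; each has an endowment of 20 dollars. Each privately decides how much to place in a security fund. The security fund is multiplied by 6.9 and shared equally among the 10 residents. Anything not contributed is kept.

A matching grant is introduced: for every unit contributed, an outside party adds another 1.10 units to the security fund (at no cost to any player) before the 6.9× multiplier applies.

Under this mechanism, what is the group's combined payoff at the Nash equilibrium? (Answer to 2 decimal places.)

2898.00 dollars

Under the mechanism each unit contributed yields 6.9 × 2.10 / 10 = 1.4490 back to its contributor per unit of net cost, which exceeds 1, making full contribution the dominant choice for everyone.
At the Nash equilibrium everyone contributes 20. Group total payoff = 6.9 × 2.10 × 200 = 2898.00.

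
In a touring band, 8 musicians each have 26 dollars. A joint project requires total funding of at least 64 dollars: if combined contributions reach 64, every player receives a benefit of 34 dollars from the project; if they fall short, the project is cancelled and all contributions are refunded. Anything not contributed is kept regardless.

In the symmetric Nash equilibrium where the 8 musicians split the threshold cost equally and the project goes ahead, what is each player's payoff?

Equal share of the threshold: 64/8 = 8.
At this profile no one gains by cutting their contribution: any cut drops the total below 64, the project is cancelled, contributions are refunded, and the deviator ends with 26, which is less than 26 − 8 + 34 = 52. Contributing more than 8 just wastes the excess. So contributing exactly 8 is a best response.
Each player's payoff: 26 − 8 + 34 = 52.

52 dollars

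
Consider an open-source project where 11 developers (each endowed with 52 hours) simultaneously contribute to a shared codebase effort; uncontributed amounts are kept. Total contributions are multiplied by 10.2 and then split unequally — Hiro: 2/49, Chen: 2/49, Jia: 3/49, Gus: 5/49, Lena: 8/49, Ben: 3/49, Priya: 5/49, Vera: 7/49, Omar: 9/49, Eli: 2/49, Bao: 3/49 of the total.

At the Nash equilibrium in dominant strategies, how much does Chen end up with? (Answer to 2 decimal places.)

160.24 hours

A player with share s gets back 10.2·s per unit contributed, so full contribution is dominant for anyone with s > 1/10.2 = 0.0980 and zero contribution is dominant for anyone below.
Gus, Lena, Priya, Vera and Omar clear that bar, contributing 52 each; the remaining 6 contribute 0. Total contributed: 260.
Chen keeps 52 and receives 10.2 × 260 × 2/49 = 108.24 from the shared codebase effort, for a payoff of 160.24.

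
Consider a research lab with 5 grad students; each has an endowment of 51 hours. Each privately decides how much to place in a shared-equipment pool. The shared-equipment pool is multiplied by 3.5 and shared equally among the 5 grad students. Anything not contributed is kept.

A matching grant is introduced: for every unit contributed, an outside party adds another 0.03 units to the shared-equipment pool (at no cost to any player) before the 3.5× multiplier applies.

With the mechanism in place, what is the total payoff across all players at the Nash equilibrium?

With the mechanism, a contributed unit returns 3.5 × 1.03 / 5 = 0.7210 per unit of net cost — still below 1 — so contributing 0 remains dominant for every player.
Everyone keeps their endowment and the group total is 5 × 51 = 255.

255.00 hours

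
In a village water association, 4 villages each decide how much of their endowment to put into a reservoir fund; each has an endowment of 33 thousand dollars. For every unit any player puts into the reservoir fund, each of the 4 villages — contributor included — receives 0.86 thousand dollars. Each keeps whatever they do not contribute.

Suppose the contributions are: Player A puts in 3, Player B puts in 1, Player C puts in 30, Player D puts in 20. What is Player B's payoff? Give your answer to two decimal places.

Total contributed: 3 + 1 + 30 + 20 = 54.
Each receives 0.86 × 54 = 46.44 from the reservoir fund.
Player B keeps 33 − 1 = 32, so Player B's payoff is 32 + 46.44 = 78.44.

78.44 thousand dollars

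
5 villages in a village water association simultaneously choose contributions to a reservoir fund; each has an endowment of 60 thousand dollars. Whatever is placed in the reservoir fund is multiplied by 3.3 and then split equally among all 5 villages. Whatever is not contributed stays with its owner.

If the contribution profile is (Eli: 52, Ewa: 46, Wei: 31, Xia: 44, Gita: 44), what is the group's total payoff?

799.10 thousand dollars

Total contributed: 52 + 46 + 31 + 44 + 44 = 217; total kept: 5 × 60 − 217 = 83.
The reservoir fund pays out 3.3 × 217 = 716.10 in aggregate.
Group total = 83 + 716.10 = 799.10.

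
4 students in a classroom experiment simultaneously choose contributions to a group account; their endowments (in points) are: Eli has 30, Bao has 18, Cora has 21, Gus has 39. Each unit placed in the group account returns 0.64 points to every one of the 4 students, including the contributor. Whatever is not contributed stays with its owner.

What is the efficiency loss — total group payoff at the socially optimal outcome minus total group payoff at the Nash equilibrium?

168.48 points

The private return per contributed unit is 0.64 < 1 for everyone, so the Nash equilibrium is zero contribution and the group total is Σ E_j = 30 + 18 + 21 + 39 = 108.
Each contributed unit returns 2.560 to the group, so the social optimum is full contribution by everyone: group total = 2.560 × 108 = 276.48.
Efficiency loss = (2.560 − 1) × 108 = 168.48.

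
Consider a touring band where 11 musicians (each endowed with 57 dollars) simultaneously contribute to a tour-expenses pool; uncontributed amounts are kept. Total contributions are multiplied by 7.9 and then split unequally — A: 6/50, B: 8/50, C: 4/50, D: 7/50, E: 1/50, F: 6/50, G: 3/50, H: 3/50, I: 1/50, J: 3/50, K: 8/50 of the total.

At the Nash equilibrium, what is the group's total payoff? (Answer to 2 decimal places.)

Player j's private return per contributed unit is 7.9 × (j's share). Contributing is weakly dominant for j when that share is at least 1/7.9 = 0.1266, and contributing 0 is dominant otherwise.
B, D and K are above the threshold, contributing 57 each; the remaining 8 contribute 0. Total contributed: 171.
The tour-expenses pool pays out 7.9 × 171 = 1350.90 in total (split across the unequal shares, but the aggregate is all that matters for the group sum).
The 8 free-riders keep 57 each, adding 456. Group total = 456 + 1350.90 = 1806.90.

1806.90 dollars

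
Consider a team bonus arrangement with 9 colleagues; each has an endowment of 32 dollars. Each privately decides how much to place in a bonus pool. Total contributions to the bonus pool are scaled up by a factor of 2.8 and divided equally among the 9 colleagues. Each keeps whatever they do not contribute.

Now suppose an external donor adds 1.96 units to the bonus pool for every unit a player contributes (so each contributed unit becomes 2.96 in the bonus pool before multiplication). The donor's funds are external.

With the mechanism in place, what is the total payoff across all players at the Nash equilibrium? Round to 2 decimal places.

288.00 dollars

With the mechanism, a contributed unit returns 2.8 × 2.96 / 9 = 0.9209 per unit of net cost — still below 1 — so contributing 0 remains dominant for every player.
Everyone keeps their endowment and the group total is 9 × 32 = 288.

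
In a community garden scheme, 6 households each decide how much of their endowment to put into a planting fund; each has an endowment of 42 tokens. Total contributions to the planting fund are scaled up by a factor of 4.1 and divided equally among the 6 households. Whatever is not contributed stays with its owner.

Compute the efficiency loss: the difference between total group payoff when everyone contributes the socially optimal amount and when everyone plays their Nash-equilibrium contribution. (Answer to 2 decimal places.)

Each contributed unit returns 4.1/6 = 0.6833 to its contributor — below 1 — so contributing 0 is dominant for every player. At the Nash equilibrium everyone keeps their 42, and the group total is 6 × 42 = 252.
Each contributed unit returns 4.100 to the group as a whole (0.6833 to each of 6 players), which exceeds 1, so the social optimum is full contribution: group total = 4.100 × 252 = 1033.20.
Efficiency loss = 1033.20 − 252 = 781.20.

781.20 tokens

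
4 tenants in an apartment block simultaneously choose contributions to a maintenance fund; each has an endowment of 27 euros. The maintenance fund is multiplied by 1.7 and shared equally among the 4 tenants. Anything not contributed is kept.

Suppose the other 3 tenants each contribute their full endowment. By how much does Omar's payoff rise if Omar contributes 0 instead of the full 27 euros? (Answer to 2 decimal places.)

Switching from a contribution of 27 to 0 lets Omar keep an extra 27 euros, but lowers the maintenance fund by 27, which costs Omar their own share of that drop: 1.7/4 × 27 = 11.47.
Net gain = 27 − 11.47 = 15.53. The private return per contributed unit (0.4250) is below 1, so free-riding is indeed the best response regardless of what the others do.

15.53 euros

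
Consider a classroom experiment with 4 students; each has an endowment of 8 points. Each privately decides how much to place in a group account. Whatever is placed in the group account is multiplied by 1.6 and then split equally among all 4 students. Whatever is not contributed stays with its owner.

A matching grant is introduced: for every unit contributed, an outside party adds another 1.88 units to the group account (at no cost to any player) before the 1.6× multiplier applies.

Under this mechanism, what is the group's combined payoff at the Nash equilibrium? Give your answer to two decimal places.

147.46 points

The effective private return per unit is now 1.6 × 2.88 / 4 = 1.1520 > 1, so every player's dominant strategy flips to full contribution.
So the Nash equilibrium is full contribution by all 4; the group earns 1.6 × 2.88 × 32 = 147.46.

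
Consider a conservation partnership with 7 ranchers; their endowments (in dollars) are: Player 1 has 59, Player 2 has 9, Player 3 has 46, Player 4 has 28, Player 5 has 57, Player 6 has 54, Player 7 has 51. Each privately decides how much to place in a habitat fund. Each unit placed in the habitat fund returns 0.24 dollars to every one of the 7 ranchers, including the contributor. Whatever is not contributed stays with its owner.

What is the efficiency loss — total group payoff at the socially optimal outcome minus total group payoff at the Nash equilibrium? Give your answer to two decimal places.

206.72 dollars

The private return per contributed unit is 0.24 < 1 for everyone, so the Nash equilibrium is zero contribution and the group total is Σ E_j = 59 + 9 + 46 + 28 + 57 + 54 + 51 = 304.
Each contributed unit returns 1.680 to the group, so the social optimum is full contribution by everyone: group total = 1.680 × 304 = 510.72.
Efficiency loss = (1.680 − 1) × 304 = 206.72.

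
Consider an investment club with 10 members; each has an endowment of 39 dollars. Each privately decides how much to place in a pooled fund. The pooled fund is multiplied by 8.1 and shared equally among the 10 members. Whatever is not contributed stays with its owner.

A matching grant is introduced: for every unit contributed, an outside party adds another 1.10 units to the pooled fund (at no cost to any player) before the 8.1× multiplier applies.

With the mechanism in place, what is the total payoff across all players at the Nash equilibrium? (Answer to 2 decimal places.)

6633.90 dollars

The effective private return per unit is now 8.1 × 2.10 / 10 = 1.7010 > 1, so every player's dominant strategy flips to full contribution.
So the Nash equilibrium is full contribution by all 10; the group earns 8.1 × 2.10 × 390 = 6633.90.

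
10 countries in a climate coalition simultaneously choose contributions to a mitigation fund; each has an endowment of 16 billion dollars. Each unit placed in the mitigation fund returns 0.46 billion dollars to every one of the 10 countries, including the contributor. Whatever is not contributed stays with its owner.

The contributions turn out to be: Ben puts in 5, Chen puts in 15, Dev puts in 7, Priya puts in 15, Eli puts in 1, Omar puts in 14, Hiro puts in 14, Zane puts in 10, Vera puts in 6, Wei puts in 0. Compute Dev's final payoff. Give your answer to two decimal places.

49.02 billion dollars

Total contributed: 5 + 15 + 7 + 15 + 1 + 14 + 14 + 10 + 6 + 0 = 87.
Each receives 0.46 × 87 = 40.02 from the mitigation fund.
Dev keeps 16 − 7 = 9, so Dev's payoff is 9 + 40.02 = 49.02.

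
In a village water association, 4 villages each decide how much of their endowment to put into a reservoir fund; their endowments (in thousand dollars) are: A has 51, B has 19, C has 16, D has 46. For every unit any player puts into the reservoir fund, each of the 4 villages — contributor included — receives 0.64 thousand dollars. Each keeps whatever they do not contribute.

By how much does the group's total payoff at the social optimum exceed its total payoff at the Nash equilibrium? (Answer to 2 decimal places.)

205.92 thousand dollars

The private return per contributed unit is 0.64 < 1 for everyone, so the Nash equilibrium is zero contribution and the group total is Σ E_j = 51 + 19 + 16 + 46 = 132.
Each contributed unit returns 2.560 to the group, so the social optimum is full contribution by everyone: group total = 2.560 × 132 = 337.92.
Efficiency loss = (2.560 − 1) × 132 = 205.92.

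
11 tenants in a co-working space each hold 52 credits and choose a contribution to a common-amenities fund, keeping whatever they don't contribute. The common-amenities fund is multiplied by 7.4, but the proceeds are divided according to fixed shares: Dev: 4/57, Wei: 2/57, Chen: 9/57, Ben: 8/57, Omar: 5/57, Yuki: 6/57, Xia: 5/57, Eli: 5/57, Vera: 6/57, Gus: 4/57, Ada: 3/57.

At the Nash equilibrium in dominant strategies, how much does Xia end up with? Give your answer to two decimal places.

119.51 credits

A player with share s gets back 7.4·s per unit contributed, so full contribution is dominant for anyone with s > 1/7.4 = 0.1351 and zero contribution is dominant for anyone below.
Chen and Ben clear that bar, contributing 52 each; the remaining 9 contribute 0. Total contributed: 104.
Xia keeps 52 and receives 7.4 × 104 × 5/57 = 67.51 from the common-amenities fund, for a payoff of 119.51.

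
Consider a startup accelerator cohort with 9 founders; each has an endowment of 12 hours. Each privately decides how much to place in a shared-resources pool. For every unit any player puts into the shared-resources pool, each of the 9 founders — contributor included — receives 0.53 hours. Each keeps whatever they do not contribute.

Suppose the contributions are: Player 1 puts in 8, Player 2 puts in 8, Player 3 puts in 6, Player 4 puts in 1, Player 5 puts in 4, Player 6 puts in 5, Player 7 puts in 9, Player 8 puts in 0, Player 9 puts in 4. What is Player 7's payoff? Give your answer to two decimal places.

26.85 hours

Total contributed: 8 + 8 + 6 + 1 + 4 + 5 + 9 + 0 + 4 = 45.
Each receives 0.53 × 45 = 23.85 from the shared-resources pool.
Player 7 keeps 12 − 9 = 3, so Player 7's payoff is 3 + 23.85 = 26.85.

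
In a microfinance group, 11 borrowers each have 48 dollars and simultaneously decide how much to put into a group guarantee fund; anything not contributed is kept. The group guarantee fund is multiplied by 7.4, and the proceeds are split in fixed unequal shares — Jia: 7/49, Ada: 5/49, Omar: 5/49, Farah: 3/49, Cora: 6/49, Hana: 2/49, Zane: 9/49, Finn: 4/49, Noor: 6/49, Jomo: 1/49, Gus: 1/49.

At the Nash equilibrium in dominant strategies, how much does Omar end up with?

Each unit j contributes comes back to j as 7.4 × (j's share), so j prefers to contribute only if that share exceeds 1/7.4 = 0.1351; otherwise keeping the unit dominates.
Jia and Zane are above the threshold, contributing 48 each; the remaining 9 contribute 0. Total contributed: 96.
Omar keeps 48 and receives 7.4 × 96 × 5/49 = 72.49 from the group guarantee fund, for a payoff of 120.49.

120.49 dollars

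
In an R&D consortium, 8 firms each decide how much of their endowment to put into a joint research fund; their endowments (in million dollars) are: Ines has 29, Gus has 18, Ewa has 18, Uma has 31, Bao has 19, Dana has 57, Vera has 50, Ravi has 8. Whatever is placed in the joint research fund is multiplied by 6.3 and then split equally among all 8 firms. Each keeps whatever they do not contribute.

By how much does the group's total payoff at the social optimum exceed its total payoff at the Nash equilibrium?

The private return per contributed unit is 6.3/8 = 0.7875 < 1 for every player regardless of endowment, so the Nash equilibrium is zero contribution and the group total is Σ E_j = 29 + 18 + 18 + 31 + 19 + 57 + 50 + 8 = 230.
Each contributed unit returns 6.300 to the group, so the social optimum is full contribution by everyone: group total = 6.300 × 230 = 1449.00.
Efficiency loss = (6.300 − 1) × 230 = 1219.00.

1219.00 million dollars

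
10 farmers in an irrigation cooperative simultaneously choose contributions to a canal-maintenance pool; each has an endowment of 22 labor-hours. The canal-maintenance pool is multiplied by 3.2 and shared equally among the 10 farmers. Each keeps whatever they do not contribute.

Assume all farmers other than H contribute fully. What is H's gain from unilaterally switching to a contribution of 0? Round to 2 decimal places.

Switching from a contribution of 22 to 0 lets H keep an extra 22 labor-hours, but lowers the canal-maintenance pool by 22, which costs H their own share of that drop: 3.2/10 × 22 = 7.04.
Net gain = 22 − 7.04 = 14.96. The private return per contributed unit (0.3200) is below 1, so free-riding is indeed the best response regardless of what the others do.

14.96 labor-hours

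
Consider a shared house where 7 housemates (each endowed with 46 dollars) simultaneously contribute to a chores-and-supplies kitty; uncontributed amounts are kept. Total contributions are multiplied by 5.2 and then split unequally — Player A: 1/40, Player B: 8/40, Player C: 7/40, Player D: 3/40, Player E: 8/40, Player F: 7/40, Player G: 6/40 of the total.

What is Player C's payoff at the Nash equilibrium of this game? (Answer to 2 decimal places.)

129.72 dollars

A player with share s gets back 5.2·s per unit contributed, so full contribution is dominant for anyone with s > 1/5.2 = 0.1923 and zero contribution is dominant for anyone below.
Player B and Player E clear that bar, contributing 46 each; the remaining 5 contribute 0. Total contributed: 92.
Player C keeps 46 and receives 5.2 × 92 × 7/40 = 83.72 from the chores-and-supplies kitty, for a payoff of 129.72.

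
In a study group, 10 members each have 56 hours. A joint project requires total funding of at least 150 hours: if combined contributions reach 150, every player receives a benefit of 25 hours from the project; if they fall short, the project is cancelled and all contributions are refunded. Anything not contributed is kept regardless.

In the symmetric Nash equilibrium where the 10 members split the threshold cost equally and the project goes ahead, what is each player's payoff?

66 hours

Equal share of the threshold: 150/10 = 15.
At this profile no one gains by cutting their contribution: any cut drops the total below 150, the project is cancelled, contributions are refunded, and the deviator ends with 56, which is less than 56 − 15 + 25 = 66. Contributing more than 15 just wastes the excess. So contributing exactly 15 is a best response.
Each player's payoff: 56 − 15 + 25 = 66.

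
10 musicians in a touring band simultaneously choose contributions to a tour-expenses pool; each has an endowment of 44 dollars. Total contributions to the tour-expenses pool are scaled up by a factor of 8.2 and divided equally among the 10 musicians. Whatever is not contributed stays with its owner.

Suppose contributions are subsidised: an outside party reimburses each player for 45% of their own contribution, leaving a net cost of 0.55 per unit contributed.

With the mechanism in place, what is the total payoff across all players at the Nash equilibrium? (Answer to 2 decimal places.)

3806.00 dollars

With the mechanism, a contributed unit returns (8.2/10) / 0.55 = 1.4909 per unit of net cost to the contributor — now above 1 — so contributing fully is weakly dominant for every player.
So the Nash equilibrium is full contribution by all 10; the group earns 10 × (44 × 0.45 + 8.2 × 44) = 3806.00.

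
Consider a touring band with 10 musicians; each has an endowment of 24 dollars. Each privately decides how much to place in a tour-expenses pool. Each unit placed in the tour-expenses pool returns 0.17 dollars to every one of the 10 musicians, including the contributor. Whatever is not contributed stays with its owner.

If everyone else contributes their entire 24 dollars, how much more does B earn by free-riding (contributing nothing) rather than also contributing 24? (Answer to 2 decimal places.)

Switching from a contribution of 24 to 0 lets B keep an extra 24 dollars, but lowers the tour-expenses pool by 24, which costs B their own share of that drop: 0.17 × 24 = 4.08.
Net gain = 24 − 4.08 = 19.92. The private return per contributed unit (0.17) is below 1, so free-riding is indeed the best response regardless of what the others do.

19.92 dollars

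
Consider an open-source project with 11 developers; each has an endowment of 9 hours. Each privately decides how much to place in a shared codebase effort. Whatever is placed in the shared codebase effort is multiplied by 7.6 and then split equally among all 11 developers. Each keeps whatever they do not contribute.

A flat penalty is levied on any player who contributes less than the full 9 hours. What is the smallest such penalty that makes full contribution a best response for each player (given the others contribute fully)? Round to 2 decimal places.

2.78 hours

Given the others contribute fully, the best deviation is to contribute 0 (any partial contribution still incurs the fine and gives up units whose private return 0.6909 is below 1).
Deviating from 9 to 0 saves 9 hours but forfeits the deviator's share of the drop in the shared codebase effort: 7.6/11 × 9 = 6.22.
So the deviation gain is 9 − 6.22 = 2.78, and the fine must be at least 2.78 hours to wipe it out.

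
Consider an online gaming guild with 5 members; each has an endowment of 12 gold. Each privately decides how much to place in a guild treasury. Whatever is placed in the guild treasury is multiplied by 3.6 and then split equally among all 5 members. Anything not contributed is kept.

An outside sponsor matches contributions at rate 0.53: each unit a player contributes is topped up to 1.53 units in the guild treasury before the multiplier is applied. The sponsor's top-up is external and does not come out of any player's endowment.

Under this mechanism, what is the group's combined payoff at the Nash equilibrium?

330.48 gold

With the mechanism, a contributed unit returns 3.6 × 1.53 / 5 = 1.1016 per unit of net cost to the contributor — now above 1 — so contributing fully is weakly dominant for every player.
So the Nash equilibrium is full contribution by all 5; the group earns 3.6 × 1.53 × 60 = 330.48.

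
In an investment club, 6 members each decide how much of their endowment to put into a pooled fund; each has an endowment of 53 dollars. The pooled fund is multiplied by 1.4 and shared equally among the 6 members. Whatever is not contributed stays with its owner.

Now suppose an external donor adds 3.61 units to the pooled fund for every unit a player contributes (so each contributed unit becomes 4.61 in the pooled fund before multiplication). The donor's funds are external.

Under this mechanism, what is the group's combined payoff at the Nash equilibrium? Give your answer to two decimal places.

2052.37 dollars

With the mechanism, a contributed unit returns 1.4 × 4.61 / 6 = 1.0757 per unit of net cost to the contributor — now above 1 — so contributing fully is weakly dominant for every player.
At the Nash equilibrium everyone contributes 53. Group total payoff = 1.4 × 4.61 × 318 = 2052.37.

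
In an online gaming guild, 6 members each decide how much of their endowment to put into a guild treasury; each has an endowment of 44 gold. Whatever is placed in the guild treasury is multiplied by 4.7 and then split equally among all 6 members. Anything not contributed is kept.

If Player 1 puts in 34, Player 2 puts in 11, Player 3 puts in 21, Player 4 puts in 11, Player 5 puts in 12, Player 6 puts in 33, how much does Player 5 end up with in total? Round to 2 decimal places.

Total contributed: 34 + 11 + 21 + 11 + 12 + 33 = 122.
Each receives 4.7 × 122 / 6 = 95.57 from the guild treasury.
Player 5 keeps 44 − 12 = 32, so Player 5's payoff is 32 + 95.57 = 127.57.

127.57 gold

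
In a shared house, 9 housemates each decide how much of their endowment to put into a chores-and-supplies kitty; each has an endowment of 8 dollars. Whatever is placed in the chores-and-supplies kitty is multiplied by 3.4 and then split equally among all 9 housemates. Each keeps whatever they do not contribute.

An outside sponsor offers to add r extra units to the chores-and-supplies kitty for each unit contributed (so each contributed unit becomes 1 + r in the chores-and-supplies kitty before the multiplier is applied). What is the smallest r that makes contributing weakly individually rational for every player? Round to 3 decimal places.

1.647

With matching at rate r, one contributed unit becomes (1 + r) in the chores-and-supplies kitty and returns 3.4 × (1 + r) / 9 to the contributor.
Setting this equal to 1: 1 + r = 9/3.4 = 2.6471.
So the minimum matching rate is r = 2.6471 − 1 = 1.647.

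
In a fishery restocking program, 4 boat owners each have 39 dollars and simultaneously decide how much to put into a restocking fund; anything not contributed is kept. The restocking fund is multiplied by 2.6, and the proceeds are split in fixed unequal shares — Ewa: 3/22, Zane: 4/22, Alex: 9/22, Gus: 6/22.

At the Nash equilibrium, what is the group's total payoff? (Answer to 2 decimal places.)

A player with share s gets back 2.6·s per unit contributed, so full contribution is dominant for anyone with s > 1/2.6 = 0.3846 and zero contribution is dominant for anyone below.
The only share above 0.3846 is Alex's 9/22, contributing 39; the remaining 3 contribute 0. Total contributed: 39.
The restocking fund pays out 2.6 × 39 = 101.40 in total (split across the unequal shares, but the aggregate is all that matters for the group sum).
The 3 free-riders keep 39 each, adding 117. Group total = 117 + 101.40 = 218.40.

218.40 dollars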